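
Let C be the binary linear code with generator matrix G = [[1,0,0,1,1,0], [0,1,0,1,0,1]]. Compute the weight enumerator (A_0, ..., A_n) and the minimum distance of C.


Weight distribution: A_0 = 1, A_3 = 2, A_4 = 1. Minimum distance d = 3.

Enumerate all 2^2 = 4 messages m ∈ F_2^2.
For each, compute codeword c = mG in F_2^6, then tally its weight.
  m = 00 → c = 000000, weight = 0.
  m = 10 → c = 100110, weight = 3.
  m = 01 → c = 010101, weight = 3.
  m = 11 → c = 110011, weight = 4.
Tally weights:
  weight 0: 1 codewords.
  weight 3: 2 codewords.
  weight 4: 1 codewords.
Minimum distance d = smallest w > 0 with A_w > 0 = 3.
Sanity: Σ A_w = 4 = 2^2 = 4 ✓.


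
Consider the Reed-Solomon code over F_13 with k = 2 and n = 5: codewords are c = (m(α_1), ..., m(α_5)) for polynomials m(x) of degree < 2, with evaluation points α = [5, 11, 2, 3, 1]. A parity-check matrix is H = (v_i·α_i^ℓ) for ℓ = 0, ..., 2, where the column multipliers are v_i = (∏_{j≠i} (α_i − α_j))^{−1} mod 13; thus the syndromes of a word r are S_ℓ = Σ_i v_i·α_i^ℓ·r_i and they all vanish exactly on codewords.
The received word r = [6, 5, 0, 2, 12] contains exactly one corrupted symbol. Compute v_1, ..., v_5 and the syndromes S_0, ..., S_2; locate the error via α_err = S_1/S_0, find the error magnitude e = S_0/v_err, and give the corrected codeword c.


S = (7, 7, 7), error at position 5, error magnitude e = 1, c = [6, 5, 0, 2, 11].

Step 1: column multipliers v_i = (∏_{j≠i}(α_i − α_j))^{−1} mod 13.
  i = 1 (α = 5): (5−11)(5−2)(5−3)(5−1) = (−6)·3·2·4 = −144 ≡ 12, so v_1 = 12^{−1} = 12 (mod 13).
  i = 2 (α = 11): (11−5)(11−2)(11−3)(11−1) = 6·9·8·10 = 4320 ≡ 4, so v_2 = 4^{−1} = 10 (mod 13).
  i = 3 (α = 2): (2−5)(2−11)(2−3)(2−1) = (−3)·(−9)·(−1)·1 = −27 ≡ 12, so v_3 = 12^{−1} = 12 (mod 13).
  i = 4 (α = 3): (3−5)(3−11)(3−2)(3−1) = (−2)·(−8)·1·2 = 32 ≡ 6, so v_4 = 6^{−1} = 11 (mod 13).
  i = 5 (α = 1): (1−5)(1−11)(1−2)(1−3) = (−4)·(−10)·(−1)·(−2) = 80 ≡ 2, so v_5 = 2^{−1} = 7 (mod 13).
  v = [12, 10, 12, 11, 7].
Step 2: syndromes of r = [6, 5, 0, 2, 12] (all sums mod 13).
  S_0 = Σ v_i r_i = 12·6 + 10·5 + 12·0 + 11·2 + 7·12 = 228 ≡ 7.
  S_1 = Σ v_i α_i r_i = 12·5·6 + 10·11·5 + 12·2·0 + 11·3·2 + 7·1·12 = 1060 ≡ 7.
  α_i^2 mod 13 = [12, 4, 4, 9, 1].
  S_2 = Σ v_i α_i^2 r_i = 12·12·6 + 10·4·5 + 12·4·0 + 11·9·2 + 7·1·12 = 1346 ≡ 7.
  S = (7, 7, 7) ≠ 0, so r is not a codeword (an error is present).
Step 3: locate the error. For a single error e at position i, S_ℓ = v_i·e·α_i^ℓ, so α_err = S_1/S_0.
  S_0^{−1} = 7^{−1} = 2 (mod 13), so α_err = 7·2 = 14 ≡ 1 = α_5. Error position i = 5.
  Consistency check: S_2/S_1 = 7·2 = 14 ≡ 1 = α_err ✓ (single-error assumption holds).
Step 4: error magnitude e = S_0/v_5 = S_0·∏_{j≠5}(α_5 − α_j) = 7·2 = 14 ≡ 1 (mod 13).
Step 5: correct position 5: c_5 = r_5 − e = 12 − 1 ≡ 11 (mod 13). Hence c = [6, 5, 0, 2, 11].
  Check: interpolating c through the α_i gives m(x) = 9 + 2·x (degree < 2) with m(α_i) = c_i for every i, so c is indeed a codeword.


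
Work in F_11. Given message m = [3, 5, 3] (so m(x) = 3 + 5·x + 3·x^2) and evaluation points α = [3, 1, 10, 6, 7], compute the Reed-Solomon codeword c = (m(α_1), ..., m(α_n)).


c = [1, 0, 1, 9, 9]

Message polynomial: m(x) = 3 + 5·x + 3·x^2 (mod 11).
For each evaluation point α_i, compute m(α_i) mod 11:
  α_1 = 3: Horner steps 3 → 3 → 1, so m(3) = 1.
  α_2 = 1: Horner steps 3 → 8 → 0, so m(1) = 0.
  α_3 = 10: Horner steps 3 → 2 → 1, so m(10) = 1.
  α_4 = 6: Horner steps 3 → 1 → 9, so m(6) = 9.
  α_5 = 7: Horner steps 3 → 4 → 9, so m(7) = 9.
Codeword c = [1, 0, 1, 9, 9] ∈ F_11^5.


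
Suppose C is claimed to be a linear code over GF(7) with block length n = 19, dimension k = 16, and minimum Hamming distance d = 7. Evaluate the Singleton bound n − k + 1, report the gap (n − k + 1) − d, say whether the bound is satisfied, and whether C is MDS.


Singleton RHS = n − k + 1 = 4, slack = -3, bound violated (no such code; not MDS).

Singleton bound: d ≤ n − k + 1.
Here n = 19, k = 16, so n − k + 1 = 4.
Given d = 7, check d ≤ 4: NO.
Slack = (n − k + 1) − d = -3.
The slack is negative: d = 7 exceeds n − k + 1 = 4 by 3, so the Singleton bound is violated and no linear [19, 16, 7]_7 code can exist. In particular it is not MDS (MDS requires d = n − k + 1 exactly).
Description: the claimed parameters are [19, 16, 7]_7; such a code would be impossible (violates the Singleton bound).


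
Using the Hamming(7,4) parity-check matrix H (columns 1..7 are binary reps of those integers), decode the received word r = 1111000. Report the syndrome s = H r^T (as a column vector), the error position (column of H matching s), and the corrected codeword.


s = (1, 0, 0)^T, error position = 4, corrected codeword c = 1110000

Compute s = H r^T mod 2 one row at a time:
  s_1 = 1 + 0 + 0 + 0 = 1 ≡ 1 (mod 2).
  s_2 = 1 + 1 + 0 + 0 = 2 ≡ 0 (mod 2).
  s_3 = 1 + 1 + 0 + 0 = 2 ≡ 0 (mod 2).
s = (1, 0, 0)^T — this equals column 4 of H (binary 100), so error is at position 4.
Correct: flip bit 4 of r = 1111000 to get c = 1110000.


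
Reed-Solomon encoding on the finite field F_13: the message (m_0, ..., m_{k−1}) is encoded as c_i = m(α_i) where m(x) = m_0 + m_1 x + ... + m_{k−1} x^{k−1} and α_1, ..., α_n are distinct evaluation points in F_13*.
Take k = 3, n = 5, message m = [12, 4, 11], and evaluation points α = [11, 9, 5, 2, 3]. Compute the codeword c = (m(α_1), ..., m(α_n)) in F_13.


c = [9, 3, 8, 12, 6]

Message polynomial: m(x) = 12 + 4·x + 11·x^2 (mod 13).
For each evaluation point α_i, compute m(α_i) mod 13:
  α_1 = 11: Horner steps 11 → 8 → 9, so m(11) = 9.
  α_2 = 9: Horner steps 11 → 12 → 3, so m(9) = 3.
  α_3 = 5: Horner steps 11 → 7 → 8, so m(5) = 8.
  α_4 = 2: Horner steps 11 → 0 → 12, so m(2) = 12.
  α_5 = 3: Horner steps 11 → 11 → 6, so m(3) = 6.
Codeword c = [9, 3, 8, 12, 6] ∈ F_13^5.


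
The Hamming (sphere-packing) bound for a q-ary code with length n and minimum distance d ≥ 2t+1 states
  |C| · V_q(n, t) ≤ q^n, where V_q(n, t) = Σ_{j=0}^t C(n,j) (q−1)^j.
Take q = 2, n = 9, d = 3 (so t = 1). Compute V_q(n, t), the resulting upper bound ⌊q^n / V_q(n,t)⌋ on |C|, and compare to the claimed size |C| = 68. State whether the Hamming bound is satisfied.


V_q(n, t) = 10, q^n = 512, Hamming bound = 51, |C| = 68 > bound (violated).

Step 1: Compute V_q(n, t) = Σ_{j=0}^1 C(n, j) (q−1)^j.
  j = 0: C(9,0)·(1)^0 = 1·1 = 1.
  j = 1: C(9,1)·(1)^1 = 9·1 = 9.
  V_q(n, t) = 1 + 9 = 10.
Step 2: q^n = 2^9 = 512.
Step 3: Hamming bound ⌊q^n / V_q(n,t)⌋ = ⌊512/10⌋ = 51.
Step 4: Compare |C| = 68 to 51: violated.
The claimed |C| lies above the Hamming bound, so no 2-ary code of length 9 with d ≥ 3 can have 68 codewords.


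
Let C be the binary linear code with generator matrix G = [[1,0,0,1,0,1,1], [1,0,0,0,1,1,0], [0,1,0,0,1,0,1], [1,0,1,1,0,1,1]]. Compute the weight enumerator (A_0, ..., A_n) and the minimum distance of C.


Weight distribution: A_0 = 1, A_1 = 1, A_2 = 1, A_3 = 4, A_4 = 5, A_5 = 3, A_6 = 1. Minimum distance d = 1.

Enumerate all 2^4 = 16 messages m ∈ F_2^4.
For each, compute codeword c = mG in F_2^7, then tally its weight.
  m = 0000 → c = 0000000, weight = 0.
  m = 1000 → c = 1001011, weight = 4.
  m = 0100 → c = 1000110, weight = 3.
  m = 1100 → c = 0001101, weight = 3.
  m = 0010 → c = 0100101, weight = 3.
  m = 1010 → c = 1101110, weight = 5.
  m = 0110 → c = 1100011, weight = 4.
  m = 1110 → c = 0101000, weight = 2.
  m = 0001 → c = 1011011, weight = 5.
  m = 1001 → c = 0010000, weight = 1.
  m = 0101 → c = 0011101, weight = 4.
  m = 1101 → c = 1010110, weight = 4.
  m = 0011 → c = 1111110, weight = 6.
  m = 1011 → c = 0110101, weight = 4.
  m = 0111 → c = 0111000, weight = 3.
  m = 1111 → c = 1110011, weight = 5.
Tally weights:
  weight 0: 1 codewords.
  weight 1: 1 codewords.
  weight 2: 1 codewords.
  weight 3: 4 codewords.
  weight 4: 5 codewords.
  weight 5: 3 codewords.
  weight 6: 1 codewords.
Minimum distance d = smallest w > 0 with A_w > 0 = 1.
Sanity: Σ A_w = 16 = 2^4 = 16 ✓.


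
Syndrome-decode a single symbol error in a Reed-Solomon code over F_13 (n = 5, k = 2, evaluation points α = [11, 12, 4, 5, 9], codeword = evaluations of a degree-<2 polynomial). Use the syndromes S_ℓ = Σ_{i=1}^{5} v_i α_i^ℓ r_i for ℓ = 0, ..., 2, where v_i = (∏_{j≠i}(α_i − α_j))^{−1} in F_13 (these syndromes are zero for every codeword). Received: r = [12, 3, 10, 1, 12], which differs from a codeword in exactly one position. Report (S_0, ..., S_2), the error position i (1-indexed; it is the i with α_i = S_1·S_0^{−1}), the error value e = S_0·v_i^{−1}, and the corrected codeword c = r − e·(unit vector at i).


S = (7, 11, 8), error at position 5, error magnitude e = 8, c = [12, 3, 10, 1, 4].

Step 1: column multipliers v_i = (∏_{j≠i}(α_i − α_j))^{−1} mod 13.
  i = 1 (α = 11): (11−12)(11−4)(11−5)(11−9) = (−1)·7·6·2 = −84 ≡ 7, so v_1 = 7^{−1} = 2 (mod 13).
  i = 2 (α = 12): (12−11)(12−4)(12−5)(12−9) = 1·8·7·3 = 168 ≡ 12, so v_2 = 12^{−1} = 12 (mod 13).
  i = 3 (α = 4): (4−11)(4−12)(4−5)(4−9) = (−7)·(−8)·(−1)·(−5) = 280 ≡ 7, so v_3 = 7^{−1} = 2 (mod 13).
  i = 4 (α = 5): (5−11)(5−12)(5−4)(5−9) = (−6)·(−7)·1·(−4) = −168 ≡ 1, so v_4 = 1^{−1} = 1 (mod 13).
  i = 5 (α = 9): (9−11)(9−12)(9−4)(9−5) = (−2)·(−3)·5·4 = 120 ≡ 3, so v_5 = 3^{−1} = 9 (mod 13).
  v = [2, 12, 2, 1, 9].
Step 2: syndromes of r = [12, 3, 10, 1, 12] (all sums mod 13).
  S_0 = Σ v_i r_i = 2·12 + 12·3 + 2·10 + 1·1 + 9·12 = 189 ≡ 7.
  S_1 = Σ v_i α_i r_i = 2·11·12 + 12·12·3 + 2·4·10 + 1·5·1 + 9·9·12 = 1753 ≡ 11.
  α_i^2 mod 13 = [4, 1, 3, 12, 3].
  S_2 = Σ v_i α_i^2 r_i = 2·4·12 + 12·1·3 + 2·3·10 + 1·12·1 + 9·3·12 = 528 ≡ 8.
  S = (7, 11, 8) ≠ 0, so r is not a codeword (an error is present).
Step 3: locate the error. For a single error e at position i, S_ℓ = v_i·e·α_i^ℓ, so α_err = S_1/S_0.
  S_0^{−1} = 7^{−1} = 2 (mod 13), so α_err = 11·2 = 22 ≡ 9 = α_5. Error position i = 5.
  Consistency check: S_2/S_1 = 8·6 = 48 ≡ 9 = α_err ✓ (single-error assumption holds).
Step 4: error magnitude e = S_0/v_5 = S_0·∏_{j≠5}(α_5 − α_j) = 7·3 = 21 ≡ 8 (mod 13).
Step 5: correct position 5: c_5 = r_5 − e = 12 − 8 ≡ 4 (mod 13). Hence c = [12, 3, 10, 1, 4].
  Check: interpolating c through the α_i gives m(x) = 7 + 4·x (degree < 2) with m(α_i) = c_i for every i, so c is indeed a codeword.


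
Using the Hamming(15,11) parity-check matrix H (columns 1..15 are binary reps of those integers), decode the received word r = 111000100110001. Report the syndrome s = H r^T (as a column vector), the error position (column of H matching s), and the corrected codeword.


s = (1, 0, 0, 1)^T, error position = 9, corrected codeword c = 111000101110001

Compute s = H r^T mod 2 one row at a time:
  s_1 = 0 + 0 + 1 + 1 + 0 + 0 + 0 + 1 = 3 ≡ 1 (mod 2).
  s_2 = 0 + 0 + 0 + 1 + 0 + 0 + 0 + 1 = 2 ≡ 0 (mod 2).
  s_3 = 1 + 1 + 0 + 1 + 1 + 1 + 0 + 1 = 6 ≡ 0 (mod 2).
  s_4 = 1 + 1 + 0 + 1 + 0 + 1 + 0 + 1 = 5 ≡ 1 (mod 2).
s = (1, 0, 0, 1)^T — this equals column 9 of H (binary 1001), so error is at position 9.
Correct: flip bit 9 of r = 111000100110001 to get c = 111000101110001.


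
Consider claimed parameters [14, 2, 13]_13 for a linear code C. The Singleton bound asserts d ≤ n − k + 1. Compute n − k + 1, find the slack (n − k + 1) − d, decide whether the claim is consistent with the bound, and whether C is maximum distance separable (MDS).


Singleton RHS = n − k + 1 = 13, slack = 0, bound satisfied, MDS.

Singleton bound: d ≤ n − k + 1.
Here n = 14, k = 2, so n − k + 1 = 13.
Given d = 13, check d ≤ 13: YES.
Slack = (n − k + 1) − d = 0.
The code is MDS (slack = 0).
Description: the claimed parameters are [14, 2, 13]_13; such a code would be MDS (meets Singleton bound).


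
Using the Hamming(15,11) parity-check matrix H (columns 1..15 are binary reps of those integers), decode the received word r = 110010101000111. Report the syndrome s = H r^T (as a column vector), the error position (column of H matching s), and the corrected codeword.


s = (0, 1, 0, 0)^T, error position = 4, corrected codeword c = 110110101000111

Compute s = H r^T mod 2 one row at a time:
  s_1 = 0 + 1 + 0 + 0 + 0 + 1 + 1 + 1 = 4 ≡ 0 (mod 2).
  s_2 = 0 + 1 + 0 + 1 + 0 + 1 + 1 + 1 = 5 ≡ 1 (mod 2).
  s_3 = 1 + 0 + 0 + 1 + 0 + 0 + 1 + 1 = 4 ≡ 0 (mod 2).
  s_4 = 1 + 0 + 1 + 1 + 1 + 0 + 1 + 1 = 6 ≡ 0 (mod 2).
s = (0, 1, 0, 0)^T — this equals column 4 of H (binary 0100), so error is at position 4.
Correct: flip bit 4 of r = 110010101000111 to get c = 110110101000111.


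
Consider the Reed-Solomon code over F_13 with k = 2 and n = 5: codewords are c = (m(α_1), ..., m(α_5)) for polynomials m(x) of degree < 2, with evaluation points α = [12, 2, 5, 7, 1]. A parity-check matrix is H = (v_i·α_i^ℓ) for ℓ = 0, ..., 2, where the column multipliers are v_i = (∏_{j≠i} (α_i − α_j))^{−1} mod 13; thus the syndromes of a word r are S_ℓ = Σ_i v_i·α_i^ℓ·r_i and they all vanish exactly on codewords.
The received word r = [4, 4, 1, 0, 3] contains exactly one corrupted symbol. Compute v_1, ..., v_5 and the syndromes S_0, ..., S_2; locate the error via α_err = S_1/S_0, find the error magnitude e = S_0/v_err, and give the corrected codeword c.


S = (10, 7, 1), error at position 2, error magnitude e = 8, c = [4, 9, 1, 0, 3].

Step 1: column multipliers v_i = (∏_{j≠i}(α_i − α_j))^{−1} mod 13.
  i = 1 (α = 12): (12−2)(12−5)(12−7)(12−1) = 10·7·5·11 = 3850 ≡ 2, so v_1 = 2^{−1} = 7 (mod 13).
  i = 2 (α = 2): (2−12)(2−5)(2−7)(2−1) = (−10)·(−3)·(−5)·1 = −150 ≡ 6, so v_2 = 6^{−1} = 11 (mod 13).
  i = 3 (α = 5): (5−12)(5−2)(5−7)(5−1) = (−7)·3·(−2)·4 = 168 ≡ 12, so v_3 = 12^{−1} = 12 (mod 13).
  i = 4 (α = 7): (7−12)(7−2)(7−5)(7−1) = (−5)·5·2·6 = −300 ≡ 12, so v_4 = 12^{−1} = 12 (mod 13).
  i = 5 (α = 1): (1−12)(1−2)(1−5)(1−7) = (−11)·(−1)·(−4)·(−6) = 264 ≡ 4, so v_5 = 4^{−1} = 10 (mod 13).
  v = [7, 11, 12, 12, 10].
Step 2: syndromes of r = [4, 4, 1, 0, 3] (all sums mod 13).
  S_0 = Σ v_i r_i = 7·4 + 11·4 + 12·1 + 12·0 + 10·3 = 114 ≡ 10.
  S_1 = Σ v_i α_i r_i = 7·12·4 + 11·2·4 + 12·5·1 + 12·7·0 + 10·1·3 = 514 ≡ 7.
  α_i^2 mod 13 = [1, 4, 12, 10, 1].
  S_2 = Σ v_i α_i^2 r_i = 7·1·4 + 11·4·4 + 12·12·1 + 12·10·0 + 10·1·3 = 378 ≡ 1.
  S = (10, 7, 1) ≠ 0, so r is not a codeword (an error is present).
Step 3: locate the error. For a single error e at position i, S_ℓ = v_i·e·α_i^ℓ, so α_err = S_1/S_0.
  S_0^{−1} = 10^{−1} = 4 (mod 13), so α_err = 7·4 = 28 ≡ 2 = α_2. Error position i = 2.
  Consistency check: S_2/S_1 = 1·2 = 2 ≡ 2 = α_err ✓ (single-error assumption holds).
Step 4: error magnitude e = S_0/v_2 = S_0·∏_{j≠2}(α_2 − α_j) = 10·6 = 60 ≡ 8 (mod 13).
Step 5: correct position 2: c_2 = r_2 − e = 4 − 8 ≡ 9 (mod 13). Hence c = [4, 9, 1, 0, 3].
  Check: interpolating c through the α_i gives m(x) = 10 + 6·x (degree < 2) with m(α_i) = c_i for every i, so c is indeed a codeword.


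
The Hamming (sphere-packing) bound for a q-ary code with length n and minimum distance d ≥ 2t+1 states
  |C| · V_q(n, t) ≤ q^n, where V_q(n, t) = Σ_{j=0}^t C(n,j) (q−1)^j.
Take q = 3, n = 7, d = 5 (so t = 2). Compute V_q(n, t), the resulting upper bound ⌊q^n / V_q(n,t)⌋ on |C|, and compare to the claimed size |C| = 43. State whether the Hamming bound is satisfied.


V_q(n, t) = 99, q^n = 2187, Hamming bound = 22, |C| = 43 > bound (violated).

Step 1: Compute V_q(n, t) = Σ_{j=0}^2 C(n, j) (q−1)^j.
  j = 0: C(7,0)·(2)^0 = 1·1 = 1.
  j = 1: C(7,1)·(2)^1 = 7·2 = 14.
  j = 2: C(7,2)·(2)^2 = 21·4 = 84.
  V_q(n, t) = 1 + 14 + 84 = 99.
Step 2: q^n = 3^7 = 2187.
Step 3: Hamming bound ⌊q^n / V_q(n,t)⌋ = ⌊2187/99⌋ = 22.
Step 4: Compare |C| = 43 to 22: violated.
The claimed |C| lies above the Hamming bound, so no 3-ary code of length 7 with d ≥ 5 can have 43 codewords.


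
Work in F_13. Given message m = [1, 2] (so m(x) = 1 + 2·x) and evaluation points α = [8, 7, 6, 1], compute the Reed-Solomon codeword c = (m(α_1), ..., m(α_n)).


c = [4, 2, 0, 3]

Message polynomial: m(x) = 1 + 2·x (mod 13).
For each evaluation point α_i, compute m(α_i) mod 13:
  α_1 = 8: Horner steps 2 → 4, so m(8) = 4.
  α_2 = 7: Horner steps 2 → 2, so m(7) = 2.
  α_3 = 6: Horner steps 2 → 0, so m(6) = 0.
  α_4 = 1: Horner steps 2 → 3, so m(1) = 3.
Codeword c = [4, 2, 0, 3] ∈ F_13^4.


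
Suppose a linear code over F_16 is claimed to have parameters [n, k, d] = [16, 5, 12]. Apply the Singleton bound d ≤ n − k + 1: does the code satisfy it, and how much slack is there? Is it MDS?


Singleton RHS = n − k + 1 = 12, slack = 0, bound satisfied, MDS.

Singleton bound: d ≤ n − k + 1.
Here n = 16, k = 5, so n − k + 1 = 12.
Given d = 12, check d ≤ 12: YES.
Slack = (n − k + 1) − d = 0.
The code is MDS (slack = 0).
Description: the claimed parameters are [16, 5, 12]_16; such a code would be MDS (meets Singleton bound).


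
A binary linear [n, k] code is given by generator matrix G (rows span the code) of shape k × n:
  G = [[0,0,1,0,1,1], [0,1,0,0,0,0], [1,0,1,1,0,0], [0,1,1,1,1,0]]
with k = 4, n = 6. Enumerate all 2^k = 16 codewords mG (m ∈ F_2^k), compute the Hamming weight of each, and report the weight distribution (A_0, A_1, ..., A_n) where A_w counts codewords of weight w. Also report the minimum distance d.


Weight distribution: A_0 = 1, A_1 = 1, A_2 = 2, A_3 = 6, A_4 = 5, A_5 = 1. Minimum distance d = 1.

Enumerate all 2^4 = 16 messages m ∈ F_2^4.
For each, compute codeword c = mG in F_2^6, then tally its weight.
  m = 0000 → c = 000000, weight = 0.
  m = 1000 → c = 001011, weight = 3.
  m = 0100 → c = 010000, weight = 1.
  m = 1100 → c = 011011, weight = 4.
  m = 0010 → c = 101100, weight = 3.
  m = 1010 → c = 100111, weight = 4.
  m = 0110 → c = 111100, weight = 4.
  m = 1110 → c = 110111, weight = 5.
  m = 0001 → c = 011110, weight = 4.
  m = 1001 → c = 010101, weight = 3.
  m = 0101 → c = 001110, weight = 3.
  m = 1101 → c = 000101, weight = 2.
  m = 0011 → c = 110010, weight = 3.
  m = 1011 → c = 111001, weight = 4.
  m = 0111 → c = 100010, weight = 2.
  m = 1111 → c = 101001, weight = 3.
Tally weights:
  weight 0: 1 codewords.
  weight 1: 1 codewords.
  weight 2: 2 codewords.
  weight 3: 6 codewords.
  weight 4: 5 codewords.
  weight 5: 1 codewords.
Minimum distance d = smallest w > 0 with A_w > 0 = 1.
Sanity: Σ A_w = 16 = 2^4 = 16 ✓.


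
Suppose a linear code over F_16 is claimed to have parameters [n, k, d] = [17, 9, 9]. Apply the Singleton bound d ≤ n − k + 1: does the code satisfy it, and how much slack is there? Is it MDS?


Singleton RHS = n − k + 1 = 9, slack = 0, bound satisfied, MDS.

Singleton bound: d ≤ n − k + 1.
Here n = 17, k = 9, so n − k + 1 = 9.
Given d = 9, check d ≤ 9: YES.
Slack = (n − k + 1) − d = 0.
The code is MDS (slack = 0).
Description: the claimed parameters are [17, 9, 9]_16; such a code would be MDS (meets Singleton bound).


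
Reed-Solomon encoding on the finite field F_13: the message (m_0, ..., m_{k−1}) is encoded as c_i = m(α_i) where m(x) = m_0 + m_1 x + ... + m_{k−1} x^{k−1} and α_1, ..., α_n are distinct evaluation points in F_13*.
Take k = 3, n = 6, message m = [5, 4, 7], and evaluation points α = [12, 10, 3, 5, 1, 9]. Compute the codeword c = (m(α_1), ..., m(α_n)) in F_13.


c = [8, 4, 2, 5, 3, 10]

Message polynomial: m(x) = 5 + 4·x + 7·x^2 (mod 13).
For each evaluation point α_i, compute m(α_i) mod 13:
  α_1 = 12: Horner steps 7 → 10 → 8, so m(12) = 8.
  α_2 = 10: Horner steps 7 → 9 → 4, so m(10) = 4.
  α_3 = 3: Horner steps 7 → 12 → 2, so m(3) = 2.
  α_4 = 5: Horner steps 7 → 0 → 5, so m(5) = 5.
  α_5 = 1: Horner steps 7 → 11 → 3, so m(1) = 3.
  α_6 = 9: Horner steps 7 → 2 → 10, so m(9) = 10.
Codeword c = [8, 4, 2, 5, 3, 10] ∈ F_13^6.


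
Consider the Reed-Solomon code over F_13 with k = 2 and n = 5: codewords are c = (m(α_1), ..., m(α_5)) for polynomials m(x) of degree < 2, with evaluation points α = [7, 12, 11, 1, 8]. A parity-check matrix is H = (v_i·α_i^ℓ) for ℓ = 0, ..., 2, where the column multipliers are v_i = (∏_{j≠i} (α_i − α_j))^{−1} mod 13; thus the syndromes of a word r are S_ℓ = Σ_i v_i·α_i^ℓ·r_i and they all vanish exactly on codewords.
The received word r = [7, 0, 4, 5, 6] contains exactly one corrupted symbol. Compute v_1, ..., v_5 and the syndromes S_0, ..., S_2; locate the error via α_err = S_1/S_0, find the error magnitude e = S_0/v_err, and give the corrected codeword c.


S = (7, 4, 6), error at position 5, error magnitude e = 3, c = [7, 0, 4, 5, 3].

Step 1: column multipliers v_i = (∏_{j≠i}(α_i − α_j))^{−1} mod 13.
  i = 1 (α = 7): (7−12)(7−11)(7−1)(7−8) = (−5)·(−4)·6·(−1) = −120 ≡ 10, so v_1 = 10^{−1} = 4 (mod 13).
  i = 2 (α = 12): (12−7)(12−11)(12−1)(12−8) = 5·1·11·4 = 220 ≡ 12, so v_2 = 12^{−1} = 12 (mod 13).
  i = 3 (α = 11): (11−7)(11−12)(11−1)(11−8) = 4·(−1)·10·3 = −120 ≡ 10, so v_3 = 10^{−1} = 4 (mod 13).
  i = 4 (α = 1): (1−7)(1−12)(1−11)(1−8) = (−6)·(−11)·(−10)·(−7) = 4620 ≡ 5, so v_4 = 5^{−1} = 8 (mod 13).
  i = 5 (α = 8): (8−7)(8−12)(8−11)(8−1) = 1·(−4)·(−3)·7 = 84 ≡ 6, so v_5 = 6^{−1} = 11 (mod 13).
  v = [4, 12, 4, 8, 11].
Step 2: syndromes of r = [7, 0, 4, 5, 6] (all sums mod 13).
  S_0 = Σ v_i r_i = 4·7 + 12·0 + 4·4 + 8·5 + 11·6 = 150 ≡ 7.
  S_1 = Σ v_i α_i r_i = 4·7·7 + 12·12·0 + 4·11·4 + 8·1·5 + 11·8·6 = 940 ≡ 4.
  α_i^2 mod 13 = [10, 1, 4, 1, 12].
  S_2 = Σ v_i α_i^2 r_i = 4·10·7 + 12·1·0 + 4·4·4 + 8·1·5 + 11·12·6 = 1176 ≡ 6.
  S = (7, 4, 6) ≠ 0, so r is not a codeword (an error is present).
Step 3: locate the error. For a single error e at position i, S_ℓ = v_i·e·α_i^ℓ, so α_err = S_1/S_0.
  S_0^{−1} = 7^{−1} = 2 (mod 13), so α_err = 4·2 = 8 ≡ 8 = α_5. Error position i = 5.
  Consistency check: S_2/S_1 = 6·10 = 60 ≡ 8 = α_err ✓ (single-error assumption holds).
Step 4: error magnitude e = S_0/v_5 = S_0·∏_{j≠5}(α_5 − α_j) = 7·6 = 42 ≡ 3 (mod 13).
Step 5: correct position 5: c_5 = r_5 − e = 6 − 3 ≡ 3 (mod 13). Hence c = [7, 0, 4, 5, 3].
  Check: interpolating c through the α_i gives m(x) = 9 + 9·x (degree < 2) with m(α_i) = c_i for every i, so c is indeed a codeword.


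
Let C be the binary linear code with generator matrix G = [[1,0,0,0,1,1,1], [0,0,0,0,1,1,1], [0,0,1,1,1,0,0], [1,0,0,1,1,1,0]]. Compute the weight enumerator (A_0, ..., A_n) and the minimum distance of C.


Weight distribution: A_0 = 1, A_1 = 1, A_2 = 2, A_3 = 6, A_4 = 5, A_5 = 1. Minimum distance d = 1.

Enumerate all 2^4 = 16 messages m ∈ F_2^4.
For each, compute codeword c = mG in F_2^7, then tally its weight.
  m = 0000 → c = 0000000, weight = 0.
  m = 1000 → c = 1000111, weight = 4.
  m = 0100 → c = 0000111, weight = 3.
  m = 1100 → c = 1000000, weight = 1.
  m = 0010 → c = 0011100, weight = 3.
  m = 1010 → c = 1011011, weight = 5.
  m = 0110 → c = 0011011, weight = 4.
  m = 1110 → c = 1011100, weight = 4.
  m = 0001 → c = 1001110, weight = 4.
  m = 1001 → c = 0001001, weight = 2.
  m = 0101 → c = 1001001, weight = 3.
  m = 1101 → c = 0001110, weight = 3.
  m = 0011 → c = 1010010, weight = 3.
  m = 1011 → c = 0010101, weight = 3.
  m = 0111 → c = 1010101, weight = 4.
  m = 1111 → c = 0010010, weight = 2.
Tally weights:
  weight 0: 1 codewords.
  weight 1: 1 codewords.
  weight 2: 2 codewords.
  weight 3: 6 codewords.
  weight 4: 5 codewords.
  weight 5: 1 codewords.
Minimum distance d = smallest w > 0 with A_w > 0 = 1.
Sanity: Σ A_w = 16 = 2^4 = 16 ✓.


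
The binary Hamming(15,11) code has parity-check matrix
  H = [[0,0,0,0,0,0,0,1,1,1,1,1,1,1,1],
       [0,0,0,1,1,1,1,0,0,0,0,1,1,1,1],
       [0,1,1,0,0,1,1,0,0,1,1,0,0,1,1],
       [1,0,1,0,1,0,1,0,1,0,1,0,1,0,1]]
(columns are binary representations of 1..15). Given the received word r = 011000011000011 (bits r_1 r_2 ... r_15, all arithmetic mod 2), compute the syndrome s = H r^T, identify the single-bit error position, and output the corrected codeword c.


s = (0, 0, 0, 1)^T, error position = 1, corrected codeword c = 111000011000011

Compute s = H r^T mod 2 one row at a time:
  s_1 = 1 + 1 + 0 + 0 + 0 + 0 + 1 + 1 = 4 ≡ 0 (mod 2).
  s_2 = 0 + 0 + 0 + 0 + 0 + 0 + 1 + 1 = 2 ≡ 0 (mod 2).
  s_3 = 1 + 1 + 0 + 0 + 0 + 0 + 1 + 1 = 4 ≡ 0 (mod 2).
  s_4 = 0 + 1 + 0 + 0 + 1 + 0 + 0 + 1 = 3 ≡ 1 (mod 2).
s = (0, 0, 0, 1)^T — this equals column 1 of H (binary 0001), so error is at position 1.
Correct: flip bit 1 of r = 011000011000011 to get c = 111000011000011.


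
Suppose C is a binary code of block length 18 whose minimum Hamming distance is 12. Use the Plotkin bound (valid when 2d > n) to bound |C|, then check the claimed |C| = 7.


Plotkin bound M ≤ 4; given |C| = 7 > bound (violated).

Check applicability: 2d = 24, n = 18.
2d − n = 6 > 0, so Plotkin applies.
Compute d/(2d−n) = 12/6 ≈ 2.0000.
⌊d/(2d−n)⌋ = 2.
Plotkin bound: M ≤ 2·2 = 4.
Given |C| = 7, check: VIOLATED.
This |C| is above the Plotkin bound, so no binary code with n = 18, d = 12 and 7 codewords exists.


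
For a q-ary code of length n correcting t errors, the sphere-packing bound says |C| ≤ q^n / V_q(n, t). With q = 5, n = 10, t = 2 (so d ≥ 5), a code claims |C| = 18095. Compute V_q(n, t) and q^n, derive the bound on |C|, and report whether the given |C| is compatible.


V_q(n, t) = 761, q^n = 9765625, Hamming bound = 12832, |C| = 18095 > bound (violated).

Step 1: Compute V_q(n, t) = Σ_{j=0}^2 C(n, j) (q−1)^j.
  j = 0: C(10,0)·(4)^0 = 1·1 = 1.
  j = 1: C(10,1)·(4)^1 = 10·4 = 40.
  j = 2: C(10,2)·(4)^2 = 45·16 = 720.
  V_q(n, t) = 1 + 40 + 720 = 761.
Step 2: q^n = 5^10 = 9765625.
Step 3: Hamming bound ⌊q^n / V_q(n,t)⌋ = ⌊9765625/761⌋ = 12832.
Step 4: Compare |C| = 18095 to 12832: violated.
The claimed |C| lies above the Hamming bound, so no 5-ary code of length 10 with d ≥ 5 can have 18095 codewords.


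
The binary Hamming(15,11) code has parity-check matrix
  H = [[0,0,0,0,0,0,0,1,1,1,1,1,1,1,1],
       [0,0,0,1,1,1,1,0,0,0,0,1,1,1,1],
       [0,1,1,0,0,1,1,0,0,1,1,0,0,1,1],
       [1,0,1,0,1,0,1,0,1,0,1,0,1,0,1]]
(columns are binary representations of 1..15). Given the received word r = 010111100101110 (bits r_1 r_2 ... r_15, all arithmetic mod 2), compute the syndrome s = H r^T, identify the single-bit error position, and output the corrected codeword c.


s = (0, 1, 1, 1)^T, error position = 7, corrected codeword c = 010111000101110

Compute s = H r^T mod 2 one row at a time:
  s_1 = 0 + 0 + 1 + 0 + 1 + 1 + 1 + 0 = 4 ≡ 0 (mod 2).
  s_2 = 1 + 1 + 1 + 1 + 1 + 1 + 1 + 0 = 7 ≡ 1 (mod 2).
  s_3 = 1 + 0 + 1 + 1 + 1 + 0 + 1 + 0 = 5 ≡ 1 (mod 2).
  s_4 = 0 + 0 + 1 + 1 + 0 + 0 + 1 + 0 = 3 ≡ 1 (mod 2).
s = (0, 1, 1, 1)^T — this equals column 7 of H (binary 0111), so error is at position 7.
Correct: flip bit 7 of r = 010111100101110 to get c = 010111000101110.


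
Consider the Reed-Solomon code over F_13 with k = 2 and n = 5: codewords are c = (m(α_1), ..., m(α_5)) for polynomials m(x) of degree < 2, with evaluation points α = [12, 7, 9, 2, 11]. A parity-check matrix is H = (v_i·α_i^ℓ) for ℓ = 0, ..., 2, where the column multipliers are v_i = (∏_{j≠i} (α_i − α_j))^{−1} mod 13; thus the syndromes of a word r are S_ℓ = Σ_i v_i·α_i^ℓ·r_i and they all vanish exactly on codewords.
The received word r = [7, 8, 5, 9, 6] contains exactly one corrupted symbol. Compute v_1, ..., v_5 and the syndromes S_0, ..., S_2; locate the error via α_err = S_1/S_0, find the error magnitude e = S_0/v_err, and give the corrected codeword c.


S = (5, 3, 7), error at position 5, error magnitude e = 4, c = [7, 8, 5, 9, 2].

Step 1: column multipliers v_i = (∏_{j≠i}(α_i − α_j))^{−1} mod 13.
  i = 1 (α = 12): (12−7)(12−9)(12−2)(12−11) = 5·3·10·1 = 150 ≡ 7, so v_1 = 7^{−1} = 2 (mod 13).
  i = 2 (α = 7): (7−12)(7−9)(7−2)(7−11) = (−5)·(−2)·5·(−4) = −200 ≡ 8, so v_2 = 8^{−1} = 5 (mod 13).
  i = 3 (α = 9): (9−12)(9−7)(9−2)(9−11) = (−3)·2·7·(−2) = 84 ≡ 6, so v_3 = 6^{−1} = 11 (mod 13).
  i = 4 (α = 2): (2−12)(2−7)(2−9)(2−11) = (−10)·(−5)·(−7)·(−9) = 3150 ≡ 4, so v_4 = 4^{−1} = 10 (mod 13).
  i = 5 (α = 11): (11−12)(11−7)(11−9)(11−2) = (−1)·4·2·9 = −72 ≡ 6, so v_5 = 6^{−1} = 11 (mod 13).
  v = [2, 5, 11, 10, 11].
Step 2: syndromes of r = [7, 8, 5, 9, 6] (all sums mod 13).
  S_0 = Σ v_i r_i = 2·7 + 5·8 + 11·5 + 10·9 + 11·6 = 265 ≡ 5.
  S_1 = Σ v_i α_i r_i = 2·12·7 + 5·7·8 + 11·9·5 + 10·2·9 + 11·11·6 = 1849 ≡ 3.
  α_i^2 mod 13 = [1, 10, 3, 4, 4].
  S_2 = Σ v_i α_i^2 r_i = 2·1·7 + 5·10·8 + 11·3·5 + 10·4·9 + 11·4·6 = 1203 ≡ 7.
  S = (5, 3, 7) ≠ 0, so r is not a codeword (an error is present).
Step 3: locate the error. For a single error e at position i, S_ℓ = v_i·e·α_i^ℓ, so α_err = S_1/S_0.
  S_0^{−1} = 5^{−1} = 8 (mod 13), so α_err = 3·8 = 24 ≡ 11 = α_5. Error position i = 5.
  Consistency check: S_2/S_1 = 7·9 = 63 ≡ 11 = α_err ✓ (single-error assumption holds).
Step 4: error magnitude e = S_0/v_5 = S_0·∏_{j≠5}(α_5 − α_j) = 5·6 = 30 ≡ 4 (mod 13).
Step 5: correct position 5: c_5 = r_5 − e = 6 − 4 ≡ 2 (mod 13). Hence c = [7, 8, 5, 9, 2].
  Check: interpolating c through the α_i gives m(x) = 12 + 5·x (degree < 2) with m(α_i) = c_i for every i, so c is indeed a codeword.


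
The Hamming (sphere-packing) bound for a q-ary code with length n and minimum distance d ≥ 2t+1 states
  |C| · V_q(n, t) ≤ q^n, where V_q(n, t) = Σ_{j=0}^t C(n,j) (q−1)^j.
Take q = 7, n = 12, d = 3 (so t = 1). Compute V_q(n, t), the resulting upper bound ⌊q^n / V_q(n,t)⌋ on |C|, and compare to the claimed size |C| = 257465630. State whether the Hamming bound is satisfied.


V_q(n, t) = 73, q^n = 13841287201, Hamming bound = 189606673, |C| = 257465630 > bound (violated).

Step 1: Compute V_q(n, t) = Σ_{j=0}^1 C(n, j) (q−1)^j.
  j = 0: C(12,0)·(6)^0 = 1·1 = 1.
  j = 1: C(12,1)·(6)^1 = 12·6 = 72.
  V_q(n, t) = 1 + 72 = 73.
Step 2: q^n = 7^12 = 13841287201.
Step 3: Hamming bound ⌊q^n / V_q(n,t)⌋ = ⌊13841287201/73⌋ = 189606673.
Step 4: Compare |C| = 257465630 to 189606673: violated.
The claimed |C| lies above the Hamming bound, so no 7-ary code of length 12 with d ≥ 3 can have 257465630 codewords.


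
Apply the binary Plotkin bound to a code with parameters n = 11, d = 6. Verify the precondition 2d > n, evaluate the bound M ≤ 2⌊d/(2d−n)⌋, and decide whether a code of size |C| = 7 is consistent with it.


Plotkin bound M ≤ 12; given |C| = 7 ≤ bound (satisfied).

Check applicability: 2d = 12, n = 11.
2d − n = 1 > 0, so Plotkin applies.
Compute d/(2d−n) = 6/1 ≈ 6.0000.
⌊d/(2d−n)⌋ = 6.
Plotkin bound: M ≤ 2·6 = 12.
Given |C| = 7, check: satisfied.
This |C| is below the Plotkin bound.


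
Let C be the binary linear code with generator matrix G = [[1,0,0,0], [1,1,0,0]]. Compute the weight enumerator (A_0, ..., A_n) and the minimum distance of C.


Weight distribution: A_0 = 1, A_1 = 2, A_2 = 1. Minimum distance d = 1.

Enumerate all 2^2 = 4 messages m ∈ F_2^2.
For each, compute codeword c = mG in F_2^4, then tally its weight.
  m = 00 → c = 0000, weight = 0.
  m = 10 → c = 1000, weight = 1.
  m = 01 → c = 1100, weight = 2.
  m = 11 → c = 0100, weight = 1.
Tally weights:
  weight 0: 1 codewords.
  weight 1: 2 codewords.
  weight 2: 1 codewords.
Minimum distance d = smallest w > 0 with A_w > 0 = 1.
Sanity: Σ A_w = 4 = 2^2 = 4 ✓.


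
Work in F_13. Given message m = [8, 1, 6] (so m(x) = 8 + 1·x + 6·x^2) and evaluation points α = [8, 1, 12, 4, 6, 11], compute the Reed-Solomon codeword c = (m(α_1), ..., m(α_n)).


c = [10, 2, 0, 4, 9, 4]

Message polynomial: m(x) = 8 + 1·x + 6·x^2 (mod 13).
For each evaluation point α_i, compute m(α_i) mod 13:
  α_1 = 8: Horner steps 6 → 10 → 10, so m(8) = 10.
  α_2 = 1: Horner steps 6 → 7 → 2, so m(1) = 2.
  α_3 = 12: Horner steps 6 → 8 → 0, so m(12) = 0.
  α_4 = 4: Horner steps 6 → 12 → 4, so m(4) = 4.
  α_5 = 6: Horner steps 6 → 11 → 9, so m(6) = 9.
  α_6 = 11: Horner steps 6 → 2 → 4, so m(11) = 4.
Codeword c = [10, 2, 0, 4, 9, 4] ∈ F_13^6.


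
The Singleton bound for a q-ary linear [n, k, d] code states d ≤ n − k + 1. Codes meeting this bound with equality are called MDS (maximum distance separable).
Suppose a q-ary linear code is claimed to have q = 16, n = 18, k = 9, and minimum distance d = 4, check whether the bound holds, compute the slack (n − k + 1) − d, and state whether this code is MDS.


Singleton RHS = n − k + 1 = 10, slack = 6, bound satisfied, not MDS.

Singleton bound: d ≤ n − k + 1.
Here n = 18, k = 9, so n − k + 1 = 10.
Given d = 4, check d ≤ 10: YES.
Slack = (n − k + 1) − d = 6.
The code is NOT MDS (slack = 6 > 0).
Description: the claimed parameters are [18, 9, 4]_16; such a code would be non-MDS.


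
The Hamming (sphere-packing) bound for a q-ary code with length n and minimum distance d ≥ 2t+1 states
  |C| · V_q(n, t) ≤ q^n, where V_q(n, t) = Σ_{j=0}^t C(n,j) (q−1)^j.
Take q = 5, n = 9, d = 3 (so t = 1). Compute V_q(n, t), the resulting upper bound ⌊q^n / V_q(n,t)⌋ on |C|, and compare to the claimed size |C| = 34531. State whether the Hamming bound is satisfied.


V_q(n, t) = 37, q^n = 1953125, Hamming bound = 52787, |C| = 34531 ≤ bound (satisfied).

Step 1: Compute V_q(n, t) = Σ_{j=0}^1 C(n, j) (q−1)^j.
  j = 0: C(9,0)·(4)^0 = 1·1 = 1.
  j = 1: C(9,1)·(4)^1 = 9·4 = 36.
  V_q(n, t) = 1 + 36 = 37.
Step 2: q^n = 5^9 = 1953125.
Step 3: Hamming bound ⌊q^n / V_q(n,t)⌋ = ⌊1953125/37⌋ = 52787.
Step 4: Compare |C| = 34531 to 52787: satisfied.
The claimed |C| lies below the Hamming bound.


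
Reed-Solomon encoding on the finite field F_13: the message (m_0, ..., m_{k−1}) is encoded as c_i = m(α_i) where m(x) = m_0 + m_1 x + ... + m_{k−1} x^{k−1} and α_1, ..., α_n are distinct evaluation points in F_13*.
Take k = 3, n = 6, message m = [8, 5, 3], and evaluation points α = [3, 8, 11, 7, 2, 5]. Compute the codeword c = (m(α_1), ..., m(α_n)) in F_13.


c = [11, 6, 10, 8, 4, 4]

Message polynomial: m(x) = 8 + 5·x + 3·x^2 (mod 13).
For each evaluation point α_i, compute m(α_i) mod 13:
  α_1 = 3: Horner steps 3 → 1 → 11, so m(3) = 11.
  α_2 = 8: Horner steps 3 → 3 → 6, so m(8) = 6.
  α_3 = 11: Horner steps 3 → 12 → 10, so m(11) = 10.
  α_4 = 7: Horner steps 3 → 0 → 8, so m(7) = 8.
  α_5 = 2: Horner steps 3 → 11 → 4, so m(2) = 4.
  α_6 = 5: Horner steps 3 → 7 → 4, so m(5) = 4.
Codeword c = [11, 6, 10, 8, 4, 4] ∈ F_13^6.


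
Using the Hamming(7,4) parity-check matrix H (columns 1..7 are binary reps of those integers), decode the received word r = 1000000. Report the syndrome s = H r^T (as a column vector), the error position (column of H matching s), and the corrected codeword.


s = (0, 0, 1)^T, error position = 1, corrected codeword c = 0000000

Compute s = H r^T mod 2 one row at a time:
  s_1 = 0 + 0 + 0 + 0 = 0 ≡ 0 (mod 2).
  s_2 = 0 + 0 + 0 + 0 = 0 ≡ 0 (mod 2).
  s_3 = 1 + 0 + 0 + 0 = 1 ≡ 1 (mod 2).
s = (0, 0, 1)^T — this equals column 1 of H (binary 001), so error is at position 1.
Correct: flip bit 1 of r = 1000000 to get c = 0000000.


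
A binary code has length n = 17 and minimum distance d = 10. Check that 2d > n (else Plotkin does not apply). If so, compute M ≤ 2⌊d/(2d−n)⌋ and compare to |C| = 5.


Plotkin bound M ≤ 6; given |C| = 5 ≤ bound (satisfied).

Check applicability: 2d = 20, n = 17.
2d − n = 3 > 0, so Plotkin applies.
Compute d/(2d−n) = 10/3 ≈ 3.3333.
⌊d/(2d−n)⌋ = 3.
Plotkin bound: M ≤ 2·3 = 6.
Given |C| = 5, check: satisfied.
This |C| is below the Plotkin bound.


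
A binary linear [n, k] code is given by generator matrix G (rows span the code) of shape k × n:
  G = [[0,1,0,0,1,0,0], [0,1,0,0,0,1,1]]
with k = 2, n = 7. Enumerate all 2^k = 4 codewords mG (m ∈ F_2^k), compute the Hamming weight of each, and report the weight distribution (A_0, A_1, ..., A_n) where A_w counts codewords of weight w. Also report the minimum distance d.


Weight distribution: A_0 = 1, A_2 = 1, A_3 = 2. Minimum distance d = 2.

Enumerate all 2^2 = 4 messages m ∈ F_2^2.
For each, compute codeword c = mG in F_2^7, then tally its weight.
  m = 00 → c = 0000000, weight = 0.
  m = 10 → c = 0100100, weight = 2.
  m = 01 → c = 0100011, weight = 3.
  m = 11 → c = 0000111, weight = 3.
Tally weights:
  weight 0: 1 codewords.
  weight 2: 1 codewords.
  weight 3: 2 codewords.
Minimum distance d = smallest w > 0 with A_w > 0 = 2.
Sanity: Σ A_w = 4 = 2^2 = 4 ✓.


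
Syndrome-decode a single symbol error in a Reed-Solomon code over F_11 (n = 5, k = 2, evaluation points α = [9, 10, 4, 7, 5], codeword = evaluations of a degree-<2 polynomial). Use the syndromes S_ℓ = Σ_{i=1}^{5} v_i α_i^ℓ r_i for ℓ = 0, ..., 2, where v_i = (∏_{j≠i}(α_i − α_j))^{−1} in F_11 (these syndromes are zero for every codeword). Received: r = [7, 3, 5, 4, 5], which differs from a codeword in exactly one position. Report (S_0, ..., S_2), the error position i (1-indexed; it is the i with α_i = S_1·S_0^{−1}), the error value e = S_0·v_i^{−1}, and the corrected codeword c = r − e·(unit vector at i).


S = (1, 5, 3), error at position 5, error magnitude e = 4, c = [7, 3, 5, 4, 1].

Step 1: column multipliers v_i = (∏_{j≠i}(α_i − α_j))^{−1} mod 11.
  i = 1 (α = 9): (9−10)(9−4)(9−7)(9−5) = (−1)·5·2·4 = −40 ≡ 4, so v_1 = 4^{−1} = 3 (mod 11).
  i = 2 (α = 10): (10−9)(10−4)(10−7)(10−5) = 1·6·3·5 = 90 ≡ 2, so v_2 = 2^{−1} = 6 (mod 11).
  i = 3 (α = 4): (4−9)(4−10)(4−7)(4−5) = (−5)·(−6)·(−3)·(−1) = 90 ≡ 2, so v_3 = 2^{−1} = 6 (mod 11).
  i = 4 (α = 7): (7−9)(7−10)(7−4)(7−5) = (−2)·(−3)·3·2 = 36 ≡ 3, so v_4 = 3^{−1} = 4 (mod 11).
  i = 5 (α = 5): (5−9)(5−10)(5−4)(5−7) = (−4)·(−5)·1·(−2) = −40 ≡ 4, so v_5 = 4^{−1} = 3 (mod 11).
  v = [3, 6, 6, 4, 3].
Step 2: syndromes of r = [7, 3, 5, 4, 5] (all sums mod 11).
  S_0 = Σ v_i r_i = 3·7 + 6·3 + 6·5 + 4·4 + 3·5 = 100 ≡ 1.
  S_1 = Σ v_i α_i r_i = 3·9·7 + 6·10·3 + 6·4·5 + 4·7·4 + 3·5·5 = 676 ≡ 5.
  α_i^2 mod 11 = [4, 1, 5, 5, 3].
  S_2 = Σ v_i α_i^2 r_i = 3·4·7 + 6·1·3 + 6·5·5 + 4·5·4 + 3·3·5 = 377 ≡ 3.
  S = (1, 5, 3) ≠ 0, so r is not a codeword (an error is present).
Step 3: locate the error. For a single error e at position i, S_ℓ = v_i·e·α_i^ℓ, so α_err = S_1/S_0.
  S_0^{−1} = 1^{−1} = 1 (mod 11), so α_err = 5·1 = 5 ≡ 5 = α_5. Error position i = 5.
  Consistency check: S_2/S_1 = 3·9 = 27 ≡ 5 = α_err ✓ (single-error assumption holds).
Step 4: error magnitude e = S_0/v_5 = S_0·∏_{j≠5}(α_5 − α_j) = 1·4 = 4 ≡ 4 (mod 11).
Step 5: correct position 5: c_5 = r_5 − e = 5 − 4 ≡ 1 (mod 11). Hence c = [7, 3, 5, 4, 1].
  Check: interpolating c through the α_i gives m(x) = 10 + 7·x (degree < 2) with m(α_i) = c_i for every i, so c is indeed a codeword.


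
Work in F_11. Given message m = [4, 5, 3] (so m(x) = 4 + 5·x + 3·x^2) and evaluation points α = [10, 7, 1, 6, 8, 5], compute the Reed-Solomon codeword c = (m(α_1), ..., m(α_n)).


c = [2, 10, 1, 10, 5, 5]

Message polynomial: m(x) = 4 + 5·x + 3·x^2 (mod 11).
For each evaluation point α_i, compute m(α_i) mod 11:
  α_1 = 10: Horner steps 3 → 2 → 2, so m(10) = 2.
  α_2 = 7: Horner steps 3 → 4 → 10, so m(7) = 10.
  α_3 = 1: Horner steps 3 → 8 → 1, so m(1) = 1.
  α_4 = 6: Horner steps 3 → 1 → 10, so m(6) = 10.
  α_5 = 8: Horner steps 3 → 7 → 5, so m(8) = 5.
  α_6 = 5: Horner steps 3 → 9 → 5, so m(5) = 5.
Codeword c = [2, 10, 1, 10, 5, 5] ∈ F_11^6.
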